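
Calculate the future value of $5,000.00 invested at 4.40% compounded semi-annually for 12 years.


Compound interest formula: A = P(1 + r/n)^(nt)
A = $5,000.00 × (1 + 0.044/2)^(2 × 12)
Growth factor: (1 + 0.044/2)^24 = 1.685860
A = $5,000.00 × 1.685860
A = $8,429.30

A = P(1 + r/n)^(nt) = $8,429.30


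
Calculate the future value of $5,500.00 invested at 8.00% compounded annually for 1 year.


Compound interest formula: A = P(1 + r/n)^(nt)
A = $5,500.00 × (1 + 0.08/1)^(1 × 1)
Growth factor: (1 + 0.08/1)^1 = 1.080000
A = $5,500.00 × 1.080000
A = $5,940.00

A = P(1 + r/n)^(nt) = $5,940.00


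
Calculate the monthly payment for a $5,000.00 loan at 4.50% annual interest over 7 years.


Loan payment formula: PMT = PV × r / (1 − (1 + r)^(−n))
Monthly rate r = 0.045/12 = 0.00375, n = 84 months
Denominator: 1 − (1 + 0.045/12)^(−84) = 0.269781
PMT = $5,000.00 × (0.045/12) / 0.269781
PMT = $69.50 per month

PMT = PV × r / (1-(1+r)^(-n)) = $69.50/month


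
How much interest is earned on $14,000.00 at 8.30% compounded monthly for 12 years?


Compound interest earned = final amount − principal.
A = P(1 + r/n)^(nt) = $14,000.00 × (1 + 0.083/12)^(12 × 12) = $37,774.29
Interest = A − P = $37,774.29 − $14,000.00 = $23,774.29

Interest = A - P = $23,774.29


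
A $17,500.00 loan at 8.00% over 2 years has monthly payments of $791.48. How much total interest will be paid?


Total paid over the life of the loan = PMT × n.
Total paid = $791.48 × 24 = $18,995.52
Total interest = total paid − principal = $18,995.52 − $17,500.00 = $1,495.52

Total interest = (PMT × n) - PV = $1,495.52


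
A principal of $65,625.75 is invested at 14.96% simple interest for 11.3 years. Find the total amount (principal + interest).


Total amount formula: A = P(1 + rt) = P + P·r·t
Interest: I = P × r × t = $65,625.75 × 0.1496 × 11.3 = $110,939.02
A = P + I = $65,625.75 + $110,939.02 = $176,564.77

A = P + I = P(1 + rt) = $176,564.77


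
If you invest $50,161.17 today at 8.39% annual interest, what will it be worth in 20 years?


Future value formula: FV = PV × (1 + r)^t
FV = $50,161.17 × (1 + 0.0839)^20
FV = $50,161.17 × 5.009384
FV = $251,276.56

FV = PV × (1 + r)^t = $251,276.56


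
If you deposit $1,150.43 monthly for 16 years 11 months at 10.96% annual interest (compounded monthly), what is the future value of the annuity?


Future value of an ordinary annuity: FV = PMT × ((1 + r)^n − 1) / r
Monthly rate r = 0.1096/12 ≈ 0.00913333, n = 203
FV = $1,150.43 × ((1 + 0.1096/12)^203 − 1) / (0.1096/12)
FV = $1,150.43 × 583.819764
FV = $671,643.77

FV = PMT × ((1+r)^n - 1)/r = $671,643.77


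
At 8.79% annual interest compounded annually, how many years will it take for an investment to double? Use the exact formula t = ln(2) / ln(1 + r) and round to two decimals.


Doubling condition: (1 + r)^t = 2
Take ln of both sides: t × ln(1 + r) = ln(2)
t = ln(2) / ln(1 + r)
t = 0.693147 / 0.084249
t = 8.23

t = ln(2) / ln(1 + r) = 8.23 years


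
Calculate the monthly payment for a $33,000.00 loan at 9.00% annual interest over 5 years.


Loan payment formula: PMT = PV × r / (1 − (1 + r)^(−n))
Monthly rate r = 0.09/12 = 0.0075, n = 60 months
Denominator: 1 − (1 + 0.09/12)^(−60) = 0.361300
PMT = $33,000.00 × (0.09/12) / 0.361300
PMT = $685.03 per month

PMT = PV × r / (1-(1+r)^(-n)) = $685.03/month


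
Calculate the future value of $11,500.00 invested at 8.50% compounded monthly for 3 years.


Compound interest formula: A = P(1 + r/n)^(nt)
A = $11,500.00 × (1 + 0.085/12)^(12 × 3)
Growth factor: (1 + 0.085/12)^36 = 1.289302
A = $11,500.00 × 1.289302
A = $14,826.97

A = P(1 + r/n)^(nt) = $14,826.97


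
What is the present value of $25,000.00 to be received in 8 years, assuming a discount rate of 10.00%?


Present value formula: PV = FV / (1 + r)^t
PV = $25,000.00 / (1 + 0.1)^8
PV = $25,000.00 / 2.143589
PV = $11,662.68

PV = FV / (1 + r)^t = $11,662.68


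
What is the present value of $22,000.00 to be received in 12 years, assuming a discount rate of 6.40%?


Present value formula: PV = FV / (1 + r)^t
PV = $22,000.00 / (1 + 0.064)^12
PV = $22,000.00 / 2.105230
PV = $10,450.16

PV = FV / (1 + r)^t = $10,450.16


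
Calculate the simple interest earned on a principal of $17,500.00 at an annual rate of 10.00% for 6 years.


Simple interest formula: I = P × r × t
I = $17,500.00 × 0.1 × 6
I = $10,500.00

I = P × r × t = $10,500.00


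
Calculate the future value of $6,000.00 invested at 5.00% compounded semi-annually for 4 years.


Compound interest formula: A = P(1 + r/n)^(nt)
A = $6,000.00 × (1 + 0.05/2)^(2 × 4)
Growth factor: (1 + 0.05/2)^8 = 1.218403
A = $6,000.00 × 1.218403
A = $7,310.42

A = P(1 + r/n)^(nt) = $7,310.42


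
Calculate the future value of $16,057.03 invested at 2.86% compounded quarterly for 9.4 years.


Compound interest formula: A = P(1 + r/n)^(nt)
A = $16,057.03 × (1 + 0.0286/4)^(4 × 9.4)
Growth factor: (1 + 0.0286/4)^37.6 = 1.307195
A = $16,057.03 × 1.307195
A = $20,989.67

A = P(1 + r/n)^(nt) = $20,989.67


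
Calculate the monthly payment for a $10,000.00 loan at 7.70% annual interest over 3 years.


Loan payment formula: PMT = PV × r / (1 − (1 + r)^(−n))
Monthly rate r = 0.077/12 ≈ 0.00641667, n = 36 months
Denominator: 1 − (1 + 0.077/12)^(−36) = 0.205675
PMT = $10,000.00 × (0.077/12) / 0.205675
PMT = $311.98 per month

PMT = PV × r / (1-(1+r)^(-n)) = $311.98/month


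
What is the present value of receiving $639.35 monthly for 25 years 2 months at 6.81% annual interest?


Present value of an ordinary annuity: PV = PMT × (1 − (1 + r)^(−n)) / r
Monthly rate r = 0.0681/12 = 0.005675, n = 302
PV = $639.35 × (1 − (1 + 0.0681/12)^(−302)) / (0.0681/12)
PV = $639.35 × 144.309111
PV = $92,264.03

PV = PMT × (1-(1+r)^(-n))/r = $92,264.03


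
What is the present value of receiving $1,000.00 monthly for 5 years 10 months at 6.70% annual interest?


Present value of an ordinary annuity: PV = PMT × (1 − (1 + r)^(−n)) / r
Monthly rate r = 0.067/12 ≈ 0.00558333, n = 70
PV = $1,000.00 × (1 − (1 + 0.067/12)^(−70)) / (0.067/12)
PV = $1,000.00 × 57.809791
PV = $57,809.79

PV = PMT × (1-(1+r)^(-n))/r = $57,809.79


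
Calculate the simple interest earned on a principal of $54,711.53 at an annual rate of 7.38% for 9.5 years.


Simple interest formula: I = P × r × t
I = $54,711.53 × 0.0738 × 9.5
I = $38,358.25

I = P × r × t = $38,358.25


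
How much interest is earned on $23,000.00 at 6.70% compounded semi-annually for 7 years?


Compound interest earned = final amount − principal.
A = P(1 + r/n)^(nt) = $23,000.00 × (1 + 0.067/2)^(2 × 7) = $36,481.66
Interest = A − P = $36,481.66 − $23,000.00 = $13,481.66

Interest = A - P = $13,481.66


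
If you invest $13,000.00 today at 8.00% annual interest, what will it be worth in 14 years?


Future value formula: FV = PV × (1 + r)^t
FV = $13,000.00 × (1 + 0.08)^14
FV = $13,000.00 × 2.937194
FV = $38,183.52

FV = PV × (1 + r)^t = $38,183.52


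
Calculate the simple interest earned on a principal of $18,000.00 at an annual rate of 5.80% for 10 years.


Simple interest formula: I = P × r × t
I = $18,000.00 × 0.058 × 10
I = $10,440.00

I = P × r × t = $10,440.00


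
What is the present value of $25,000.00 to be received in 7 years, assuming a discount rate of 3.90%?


Present value formula: PV = FV / (1 + r)^t
PV = $25,000.00 / (1 + 0.039)^7
PV = $25,000.00 / 1.307100
PV = $19,126.31

PV = FV / (1 + r)^t = $19,126.31


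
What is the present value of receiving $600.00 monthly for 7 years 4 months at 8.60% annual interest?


Present value of an ordinary annuity: PV = PMT × (1 − (1 + r)^(−n)) / r
Monthly rate r = 0.086/12 ≈ 0.00716667, n = 88
PV = $600.00 × (1 − (1 + 0.086/12)^(−88)) / (0.086/12)
PV = $600.00 × 65.102053
PV = $39,061.23

PV = PMT × (1-(1+r)^(-n))/r = $39,061.23


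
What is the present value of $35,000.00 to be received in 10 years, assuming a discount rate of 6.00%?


Present value formula: PV = FV / (1 + r)^t
PV = $35,000.00 / (1 + 0.06)^10
PV = $35,000.00 / 1.7908477
PV = $19,543.82

PV = FV / (1 + r)^t = $19,543.82


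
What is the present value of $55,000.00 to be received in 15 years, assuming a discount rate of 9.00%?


Present value formula: PV = FV / (1 + r)^t
PV = $55,000.00 / (1 + 0.09)^15
PV = $55,000.00 / 3.642482
PV = $15,099.59

PV = FV / (1 + r)^t = $15,099.59


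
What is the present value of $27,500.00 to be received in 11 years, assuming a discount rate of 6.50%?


Present value formula: PV = FV / (1 + r)^t
PV = $27,500.00 / (1 + 0.065)^11
PV = $27,500.00 / 1.999151
PV = $13,755.84

PV = FV / (1 + r)^t = $13,755.84


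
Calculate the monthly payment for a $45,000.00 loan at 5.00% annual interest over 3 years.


Loan payment formula: PMT = PV × r / (1 − (1 + r)^(−n))
Monthly rate r = 0.05/12 ≈ 0.00416667, n = 36 months
Denominator: 1 − (1 + 0.05/12)^(−36) = 0.139024
PMT = $45,000.00 × (0.05/12) / 0.139024
PMT = $1,348.69 per month

PMT = PV × r / (1-(1+r)^(-n)) = $1,348.69/month


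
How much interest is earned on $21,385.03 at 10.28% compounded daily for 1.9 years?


Compound interest earned = final amount − principal.
A = P(1 + r/n)^(nt) = $21,385.03 × (1 + 0.1028/365)^(365 × 1.9) = $25,997.06
Interest = A − P = $25,997.06 − $21,385.03 = $4,612.03

Interest = A - P = $4,612.03


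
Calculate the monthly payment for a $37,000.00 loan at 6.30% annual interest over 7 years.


Loan payment formula: PMT = PV × r / (1 − (1 + r)^(−n))
Monthly rate r = 0.063/12 = 0.00525, n = 84 months
Denominator: 1 − (1 + 0.063/12)^(−84) = 0.355865
PMT = $37,000.00 × (0.063/12) / 0.355865
PMT = $545.85 per month

PMT = PV × r / (1-(1+r)^(-n)) = $545.85/month


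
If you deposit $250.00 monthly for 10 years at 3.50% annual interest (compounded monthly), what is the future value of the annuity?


Future value of an ordinary annuity: FV = PMT × ((1 + r)^n − 1) / r
Monthly rate r = 0.035/12 ≈ 0.00291667, n = 120
FV = $250.00 × ((1 + 0.035/12)^120 − 1) / (0.035/12)
FV = $250.00 × 143.432510
FV = $35,858.13

FV = PMT × ((1+r)^n - 1)/r = $35,858.13


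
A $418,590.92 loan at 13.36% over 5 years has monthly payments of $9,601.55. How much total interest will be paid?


Total paid over the life of the loan = PMT × n.
Total paid = $9,601.55 × 60 = $576,093.00
Total interest = total paid − principal = $576,093.00 − $418,590.92 = $157,502.08

Total interest = (PMT × n) - PV = $157,502.08


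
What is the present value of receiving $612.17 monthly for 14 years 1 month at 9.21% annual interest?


Present value of an ordinary annuity: PV = PMT × (1 − (1 + r)^(−n)) / r
Monthly rate r = 0.0921/12 = 0.007675, n = 169
PV = $612.17 × (1 − (1 + 0.0921/12)^(−169)) / (0.0921/12)
PV = $612.17 × 94.503315
PV = $57,852.09

PV = PMT × (1-(1+r)^(-n))/r = $57,852.09


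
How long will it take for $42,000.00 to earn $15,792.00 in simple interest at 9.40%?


Rearrange the simple interest formula for t:
I = P × r × t  ⇒  t = I / (P × r)
t = $15,792.00 / ($42,000.00 × 0.094)
t = 4

t = I/(P×r) = 4 years


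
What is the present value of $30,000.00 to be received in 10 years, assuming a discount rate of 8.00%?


Present value formula: PV = FV / (1 + r)^t
PV = $30,000.00 / (1 + 0.08)^10
PV = $30,000.00 / 2.158925
PV = $13,895.80

PV = FV / (1 + r)^t = $13,895.80


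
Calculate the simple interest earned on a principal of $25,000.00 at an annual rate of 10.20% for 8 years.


Simple interest formula: I = P × r × t
I = $25,000.00 × 0.102 × 8
I = $20,400.00

I = P × r × t = $20,400.00


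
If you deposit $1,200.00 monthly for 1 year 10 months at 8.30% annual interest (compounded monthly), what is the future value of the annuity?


Future value of an ordinary annuity: FV = PMT × ((1 + r)^n − 1) / r
Monthly rate r = 0.083/12 ≈ 0.00691667, n = 22
FV = $1,200.00 × ((1 + 0.083/12)^22 − 1) / (0.083/12)
FV = $1,200.00 × 23.673906
FV = $28,408.69

FV = PMT × ((1+r)^n - 1)/r = $28,408.69


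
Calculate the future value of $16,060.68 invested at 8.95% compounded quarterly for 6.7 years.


Compound interest formula: A = P(1 + r/n)^(nt)
A = $16,060.68 × (1 + 0.0895/4)^(4 × 6.7)
Growth factor: (1 + 0.0895/4)^26.8 = 1.8094806
A = $16,060.68 × 1.8094806
A = $29,061.49

A = P(1 + r/n)^(nt) = $29,061.49


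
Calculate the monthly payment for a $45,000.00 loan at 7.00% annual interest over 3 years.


Loan payment formula: PMT = PV × r / (1 − (1 + r)^(−n))
Monthly rate r = 0.07/12 ≈ 0.00583333, n = 36 months
Denominator: 1 − (1 + 0.07/12)^(−36) = 0.188921
PMT = $45,000.00 × (0.07/12) / 0.188921
PMT = $1,389.47 per month

PMT = PV × r / (1-(1+r)^(-n)) = $1,389.47/month


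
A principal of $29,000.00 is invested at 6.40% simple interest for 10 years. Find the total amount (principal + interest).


Total amount formula: A = P(1 + rt) = P + P·r·t
Interest: I = P × r × t = $29,000.00 × 0.064 × 10 = $18,560.00
A = P + I = $29,000.00 + $18,560.00 = $47,560.00

A = P + I = P(1 + rt) = $47,560.00


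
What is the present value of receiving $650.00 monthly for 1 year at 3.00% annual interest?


Present value of an ordinary annuity: PV = PMT × (1 − (1 + r)^(−n)) / r
Monthly rate r = 0.03/12 = 0.0025, n = 12
PV = $650.00 × (1 − (1 + 0.03/12)^(−12)) / (0.03/12)
PV = $650.00 × 11.8072538
PV = $7,674.71

PV = PMT × (1-(1+r)^(-n))/r = $7,674.71


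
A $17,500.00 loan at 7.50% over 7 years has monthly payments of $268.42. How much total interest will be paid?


Total paid over the life of the loan = PMT × n.
Total paid = $268.42 × 84 = $22,547.28
Total interest = total paid − principal = $22,547.28 − $17,500.00 = $5,047.28

Total interest = (PMT × n) - PV = $5,047.28


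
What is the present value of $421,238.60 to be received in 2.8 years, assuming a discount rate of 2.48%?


Present value formula: PV = FV / (1 + r)^t
PV = $421,238.60 / (1 + 0.0248)^2.8
PV = $421,238.60 / 1.07100014
PV = $393,313.30

PV = FV / (1 + r)^t = $393,313.30


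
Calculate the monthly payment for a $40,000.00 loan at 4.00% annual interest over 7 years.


Loan payment formula: PMT = PV × r / (1 − (1 + r)^(−n))
Monthly rate r = 0.04/12 ≈ 0.00333333, n = 84 months
Denominator: 1 − (1 + 0.04/12)^(−84) = 0.243864
PMT = $40,000.00 × (0.04/12) / 0.243864
PMT = $546.75 per month

PMT = PV × r / (1-(1+r)^(-n)) = $546.75/month


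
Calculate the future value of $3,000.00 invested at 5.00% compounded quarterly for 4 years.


Compound interest formula: A = P(1 + r/n)^(nt)
A = $3,000.00 × (1 + 0.05/4)^(4 × 4)
Growth factor: (1 + 0.05/4)^16 = 1.219890
A = $3,000.00 × 1.219890
A = $3,659.67

A = P(1 + r/n)^(nt) = $3,659.67


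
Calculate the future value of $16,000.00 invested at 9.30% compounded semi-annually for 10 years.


Compound interest formula: A = P(1 + r/n)^(nt)
A = $16,000.00 × (1 + 0.093/2)^(2 × 10)
Growth factor: (1 + 0.093/2)^20 = 2.481902
A = $16,000.00 × 2.481902
A = $39,710.43

A = P(1 + r/n)^(nt) = $39,710.43


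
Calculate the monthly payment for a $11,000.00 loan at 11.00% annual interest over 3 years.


Loan payment formula: PMT = PV × r / (1 − (1 + r)^(−n))
Monthly rate r = 0.11/12 ≈ 0.00916667, n = 36 months
Denominator: 1 − (1 + 0.11/12)^(−36) = 0.279995
PMT = $11,000.00 × (0.11/12) / 0.279995
PMT = $360.13 per month

PMT = PV × r / (1-(1+r)^(-n)) = $360.13/month


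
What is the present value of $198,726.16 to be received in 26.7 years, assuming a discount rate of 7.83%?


Present value formula: PV = FV / (1 + r)^t
PV = $198,726.16 / (1 + 0.0783)^26.7
PV = $198,726.16 / 7.484236
PV = $26,552.63

PV = FV / (1 + r)^t = $26,552.63


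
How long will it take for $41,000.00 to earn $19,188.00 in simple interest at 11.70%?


Rearrange the simple interest formula for t:
I = P × r × t  ⇒  t = I / (P × r)
t = $19,188.00 / ($41,000.00 × 0.117)
t = 4

t = I/(P×r) = 4 years


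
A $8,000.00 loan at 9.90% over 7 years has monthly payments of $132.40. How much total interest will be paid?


Total paid over the life of the loan = PMT × n.
Total paid = $132.40 × 84 = $11,121.60
Total interest = total paid − principal = $11,121.60 − $8,000.00 = $3,121.60

Total interest = (PMT × n) - PV = $3,121.60


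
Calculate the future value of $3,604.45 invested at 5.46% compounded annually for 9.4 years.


Compound interest formula: A = P(1 + r/n)^(nt)
A = $3,604.45 × (1 + 0.0546/1)^(1 × 9.4)
Growth factor: (1 + 0.0546/1)^9.4 = 1.648257
A = $3,604.45 × 1.648257
A = $5,941.06

A = P(1 + r/n)^(nt) = $5,941.06


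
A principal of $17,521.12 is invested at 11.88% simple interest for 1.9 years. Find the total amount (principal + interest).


Total amount formula: A = P(1 + rt) = P + P·r·t
Interest: I = P × r × t = $17,521.12 × 0.1188 × 1.9 = $3,954.87
A = P + I = $17,521.12 + $3,954.87 = $21,475.99

A = P + I = P(1 + rt) = $21,475.99


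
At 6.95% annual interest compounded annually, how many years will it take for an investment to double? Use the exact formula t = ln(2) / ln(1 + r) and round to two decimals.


Doubling condition: (1 + r)^t = 2
Take ln of both sides: t × ln(1 + r) = ln(2)
t = ln(2) / ln(1 + r)
t = 0.693147 / 0.067191
t = 10.32

t = ln(2) / ln(1 + r) = 10.32 years


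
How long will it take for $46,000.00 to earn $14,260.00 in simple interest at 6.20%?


Rearrange the simple interest formula for t:
I = P × r × t  ⇒  t = I / (P × r)
t = $14,260.00 / ($46,000.00 × 0.062)
t = 5

t = I/(P×r) = 5 years


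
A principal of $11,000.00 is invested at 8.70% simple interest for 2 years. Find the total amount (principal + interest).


Total amount formula: A = P(1 + rt) = P + P·r·t
Interest: I = P × r × t = $11,000.00 × 0.087 × 2 = $1,914.00
A = P + I = $11,000.00 + $1,914.00 = $12,914.00

A = P + I = P(1 + rt) = $12,914.00


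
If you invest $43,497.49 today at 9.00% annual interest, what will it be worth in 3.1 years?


Future value formula: FV = PV × (1 + r)^t
FV = $43,497.49 × (1 + 0.09)^3.1
FV = $43,497.49 × 1.3062375
FV = $56,818.05

FV = PV × (1 + r)^t = $56,818.05


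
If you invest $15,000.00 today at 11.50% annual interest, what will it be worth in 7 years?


Future value formula: FV = PV × (1 + r)^t
FV = $15,000.00 × (1 + 0.115)^7
FV = $15,000.00 × 2.142516
FV = $32,137.74

FV = PV × (1 + r)^t = $32,137.74


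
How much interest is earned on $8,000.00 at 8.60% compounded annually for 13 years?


Compound interest earned = final amount − principal.
A = P(1 + r/n)^(nt) = $8,000.00 × (1 + 0.086/1)^(1 × 13) = $23,381.79
Interest = A − P = $23,381.79 − $8,000.00 = $15,381.79

Interest = A - P = $15,381.79


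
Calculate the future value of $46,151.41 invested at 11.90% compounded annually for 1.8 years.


Compound interest formula: A = P(1 + r/n)^(nt)
A = $46,151.41 × (1 + 0.119/1)^(1 × 1.8)
Growth factor: (1 + 0.119/1)^1.8 = 1.2243178
A = $46,151.41 × 1.2243178
A = $56,503.99

A = P(1 + r/n)^(nt) = $56,503.99


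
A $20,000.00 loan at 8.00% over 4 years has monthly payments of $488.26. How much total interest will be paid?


Total paid over the life of the loan = PMT × n.
Total paid = $488.26 × 48 = $23,436.48
Total interest = total paid − principal = $23,436.48 − $20,000.00 = $3,436.48

Total interest = (PMT × n) - PV = $3,436.48


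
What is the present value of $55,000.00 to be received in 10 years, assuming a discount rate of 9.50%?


Present value formula: PV = FV / (1 + r)^t
PV = $55,000.00 / (1 + 0.095)^10
PV = $55,000.00 / 2.478228
PV = $22,193.28

PV = FV / (1 + r)^t = $22,193.28


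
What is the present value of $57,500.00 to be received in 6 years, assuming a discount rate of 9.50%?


Present value formula: PV = FV / (1 + r)^t
PV = $57,500.00 / (1 + 0.095)^6
PV = $57,500.00 / 1.7237914
PV = $33,356.70

PV = FV / (1 + r)^t = $33,356.70


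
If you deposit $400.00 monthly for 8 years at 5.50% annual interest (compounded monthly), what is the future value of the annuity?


Future value of an ordinary annuity: FV = PMT × ((1 + r)^n − 1) / r
Monthly rate r = 0.055/12 ≈ 0.00458333, n = 96
FV = $400.00 × ((1 + 0.055/12)^96 − 1) / (0.055/12)
FV = $400.00 × 120.250282
FV = $48,100.11

FV = PMT × ((1+r)^n - 1)/r = $48,100.11


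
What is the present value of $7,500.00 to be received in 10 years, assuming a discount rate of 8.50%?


Present value formula: PV = FV / (1 + r)^t
PV = $7,500.00 / (1 + 0.085)^10
PV = $7,500.00 / 2.260983
PV = $3,317.14

PV = FV / (1 + r)^t = $3,317.14


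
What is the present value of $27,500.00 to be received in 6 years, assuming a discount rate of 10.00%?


Present value formula: PV = FV / (1 + r)^t
PV = $27,500.00 / (1 + 0.1)^6
PV = $27,500.00 / 1.771561
PV = $15,523.03

PV = FV / (1 + r)^t = $15,523.03


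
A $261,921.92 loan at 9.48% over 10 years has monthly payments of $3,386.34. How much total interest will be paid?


Total paid over the life of the loan = PMT × n.
Total paid = $3,386.34 × 120 = $406,360.80
Total interest = total paid − principal = $406,360.80 − $261,921.92 = $144,438.88

Total interest = (PMT × n) - PV = $144,438.88


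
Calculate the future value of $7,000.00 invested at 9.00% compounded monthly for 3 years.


Compound interest formula: A = P(1 + r/n)^(nt)
A = $7,000.00 × (1 + 0.09/12)^(12 × 3)
Growth factor: (1 + 0.09/12)^36 = 1.3086454
A = $7,000.00 × 1.3086454
A = $9,160.52

A = P(1 + r/n)^(nt) = $9,160.52


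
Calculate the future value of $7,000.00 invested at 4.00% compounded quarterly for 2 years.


Compound interest formula: A = P(1 + r/n)^(nt)
A = $7,000.00 × (1 + 0.04/4)^(4 × 2)
Growth factor: (1 + 0.04/4)^8 = 1.082857
A = $7,000.00 × 1.082857
A = $7,580.00

A = P(1 + r/n)^(nt) = $7,580.00


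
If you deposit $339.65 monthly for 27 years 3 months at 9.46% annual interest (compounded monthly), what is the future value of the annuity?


Future value of an ordinary annuity: FV = PMT × ((1 + r)^n − 1) / r
Monthly rate r = 0.0946/12 ≈ 0.00788333, n = 327
FV = $339.65 × ((1 + 0.0946/12)^327 − 1) / (0.0946/12)
FV = $339.65 × 1526.810475
FV = $518,581.18

FV = PMT × ((1+r)^n - 1)/r = $518,581.18


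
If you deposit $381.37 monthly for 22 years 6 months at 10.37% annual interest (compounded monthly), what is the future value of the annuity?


Future value of an ordinary annuity: FV = PMT × ((1 + r)^n − 1) / r
Monthly rate r = 0.1037/12 ≈ 0.00864167, n = 270
FV = $381.37 × ((1 + 0.1037/12)^270 − 1) / (0.1037/12)
FV = $381.37 × 1065.599455
FV = $406,387.66

FV = PMT × ((1+r)^n - 1)/r = $406,387.66


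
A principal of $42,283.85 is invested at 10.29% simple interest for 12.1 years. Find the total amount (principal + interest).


Total amount formula: A = P(1 + rt) = P + P·r·t
Interest: I = P × r × t = $42,283.85 × 0.1029 × 12.1 = $52,647.20
A = P + I = $42,283.85 + $52,647.20 = $94,931.05

A = P + I = P(1 + rt) = $94,931.05


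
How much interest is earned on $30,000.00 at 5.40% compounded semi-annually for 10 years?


Compound interest earned = final amount − principal.
A = P(1 + r/n)^(nt) = $30,000.00 × (1 + 0.054/2)^(2 × 10) = $51,112.85
Interest = A − P = $51,112.85 − $30,000.00 = $21,112.85

Interest = A - P = $21,112.85


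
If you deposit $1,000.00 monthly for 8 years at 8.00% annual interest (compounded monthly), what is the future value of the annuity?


Future value of an ordinary annuity: FV = PMT × ((1 + r)^n − 1) / r
Monthly rate r = 0.08/12 ≈ 0.00666667, n = 96
FV = $1,000.00 × ((1 + 0.08/12)^96 − 1) / (0.08/12)
FV = $1,000.00 × 133.868583
FV = $133,868.58

FV = PMT × ((1+r)^n - 1)/r = $133,868.58


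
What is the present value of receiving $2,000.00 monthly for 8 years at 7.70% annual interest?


Present value of an ordinary annuity: PV = PMT × (1 − (1 + r)^(−n)) / r
Monthly rate r = 0.077/12 ≈ 0.00641667, n = 96
PV = $2,000.00 × (1 − (1 + 0.077/12)^(−96)) / (0.077/12)
PV = $2,000.00 × 71.506840
PV = $143,013.68

PV = PMT × (1-(1+r)^(-n))/r = $143,013.68


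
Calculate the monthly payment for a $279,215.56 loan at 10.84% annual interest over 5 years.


Loan payment formula: PMT = PV × r / (1 − (1 + r)^(−n))
Monthly rate r = 0.1084/12 ≈ 0.00903333, n = 60 months
Denominator: 1 − (1 + 0.1084/12)^(−60) = 0.416999
PMT = $279,215.56 × (0.1084/12) / 0.416999
PMT = $6,048.57 per month

PMT = PV × r / (1-(1+r)^(-n)) = $6,048.57/month


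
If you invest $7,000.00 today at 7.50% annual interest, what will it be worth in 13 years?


Future value formula: FV = PV × (1 + r)^t
FV = $7,000.00 × (1 + 0.075)^13
FV = $7,000.00 × 2.560413
FV = $17,922.89

FV = PV × (1 + r)^t = $17,922.89


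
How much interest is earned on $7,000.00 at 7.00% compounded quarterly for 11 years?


Compound interest earned = final amount − principal.
A = P(1 + r/n)^(nt) = $7,000.00 × (1 + 0.07/4)^(4 × 11) = $15,018.01
Interest = A − P = $15,018.01 − $7,000.00 = $8,018.01

Interest = A - P = $8,018.01


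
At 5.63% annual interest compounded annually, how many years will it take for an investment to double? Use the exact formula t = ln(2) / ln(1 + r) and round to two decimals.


Doubling condition: (1 + r)^t = 2
Take ln of both sides: t × ln(1 + r) = ln(2)
t = ln(2) / ln(1 + r)
t = 0.693147 / 0.054772
t = 12.66

t = ln(2) / ln(1 + r) = 12.66 years


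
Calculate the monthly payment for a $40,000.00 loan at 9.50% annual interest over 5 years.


Loan payment formula: PMT = PV × r / (1 − (1 + r)^(−n))
Monthly rate r = 0.095/12 ≈ 0.00791667, n = 60 months
Denominator: 1 − (1 + 0.095/12)^(−60) = 0.376951
PMT = $40,000.00 × (0.095/12) / 0.376951
PMT = $840.07 per month

PMT = PV × r / (1-(1+r)^(-n)) = $840.07/month


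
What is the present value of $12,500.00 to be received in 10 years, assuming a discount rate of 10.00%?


Present value formula: PV = FV / (1 + r)^t
PV = $12,500.00 / (1 + 0.1)^10
PV = $12,500.00 / 2.593742
PV = $4,819.29

PV = FV / (1 + r)^t = $4,819.29


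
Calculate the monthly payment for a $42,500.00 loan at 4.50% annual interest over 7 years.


Loan payment formula: PMT = PV × r / (1 − (1 + r)^(−n))
Monthly rate r = 0.045/12 = 0.00375, n = 84 months
Denominator: 1 − (1 + 0.045/12)^(−84) = 0.269781
PMT = $42,500.00 × (0.045/12) / 0.269781
PMT = $590.76 per month

PMT = PV × r / (1-(1+r)^(-n)) = $590.76/month


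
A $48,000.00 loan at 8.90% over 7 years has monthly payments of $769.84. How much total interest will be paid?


Total paid over the life of the loan = PMT × n.
Total paid = $769.84 × 84 = $64,666.56
Total interest = total paid − principal = $64,666.56 − $48,000.00 = $16,666.56

Total interest = (PMT × n) - PV = $16,666.56


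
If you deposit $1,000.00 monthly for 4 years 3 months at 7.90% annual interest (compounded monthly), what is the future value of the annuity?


Future value of an ordinary annuity: FV = PMT × ((1 + r)^n − 1) / r
Monthly rate r = 0.079/12 ≈ 0.00658333, n = 51
FV = $1,000.00 × ((1 + 0.079/12)^51 − 1) / (0.079/12)
FV = $1,000.00 × 60.372259
FV = $60,372.26

FV = PMT × ((1+r)^n - 1)/r = $60,372.26


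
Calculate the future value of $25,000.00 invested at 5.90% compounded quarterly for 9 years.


Compound interest formula: A = P(1 + r/n)^(nt)
A = $25,000.00 × (1 + 0.059/4)^(4 × 9)
Growth factor: (1 + 0.059/4)^36 = 1.6940497
A = $25,000.00 × 1.6940497
A = $42,351.24

A = P(1 + r/n)^(nt) = $42,351.24


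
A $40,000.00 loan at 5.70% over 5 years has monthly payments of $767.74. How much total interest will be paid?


Total paid over the life of the loan = PMT × n.
Total paid = $767.74 × 60 = $46,064.40
Total interest = total paid − principal = $46,064.40 − $40,000.00 = $6,064.40

Total interest = (PMT × n) - PV = $6,064.40


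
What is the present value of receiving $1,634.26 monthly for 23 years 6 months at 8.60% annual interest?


Present value of an ordinary annuity: PV = PMT × (1 − (1 + r)^(−n)) / r
Monthly rate r = 0.086/12 ≈ 0.00716667, n = 282
PV = $1,634.26 × (1 − (1 + 0.086/12)^(−282)) / (0.086/12)
PV = $1,634.26 × 120.909560
PV = $197,597.66

PV = PMT × (1-(1+r)^(-n))/r = $197,597.66


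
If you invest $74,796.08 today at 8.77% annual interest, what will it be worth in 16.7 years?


Future value formula: FV = PV × (1 + r)^t
FV = $74,796.08 × (1 + 0.0877)^16.7
FV = $74,796.08 × 4.0710126
FV = $304,495.78

FV = PV × (1 + r)^t = $304,495.78


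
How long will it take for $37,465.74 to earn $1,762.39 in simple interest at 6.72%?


Rearrange the simple interest formula for t:
I = P × r × t  ⇒  t = I / (P × r)
t = $1,762.39 / ($37,465.74 × 0.0672)
t = 0.7

t = I/(P×r) = 0.7 years


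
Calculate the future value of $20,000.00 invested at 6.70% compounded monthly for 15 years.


Compound interest formula: A = P(1 + r/n)^(nt)
A = $20,000.00 × (1 + 0.067/12)^(12 × 15)
Growth factor: (1 + 0.067/12)^180 = 2.7242816
A = $20,000.00 × 2.7242816
A = $54,485.63

A = P(1 + r/n)^(nt) = $54,485.63


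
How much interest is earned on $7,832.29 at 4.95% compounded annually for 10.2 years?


Compound interest earned = final amount − principal.
A = P(1 + r/n)^(nt) = $7,832.29 × (1 + 0.0495/1)^(1 × 10.2) = $12,820.64
Interest = A − P = $12,820.64 − $7,832.29 = $4,988.35

Interest = A - P = $4,988.35


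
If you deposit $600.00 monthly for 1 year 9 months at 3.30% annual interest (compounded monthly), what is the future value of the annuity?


Future value of an ordinary annuity: FV = PMT × ((1 + r)^n − 1) / r
Monthly rate r = 0.033/12 = 0.00275, n = 21
FV = $600.00 × ((1 + 0.033/12)^21 − 1) / (0.033/12)
FV = $600.00 × 21.587684
FV = $12,952.61

FV = PMT × ((1+r)^n - 1)/r = $12,952.61


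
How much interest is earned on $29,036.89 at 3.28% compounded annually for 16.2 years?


Compound interest earned = final amount − principal.
A = P(1 + r/n)^(nt) = $29,036.89 × (1 + 0.0328/1)^(1 × 16.2) = $48,979.35
Interest = A − P = $48,979.35 − $29,036.89 = $19,942.46

Interest = A - P = $19,942.46


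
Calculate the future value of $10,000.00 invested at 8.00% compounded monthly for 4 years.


Compound interest formula: A = P(1 + r/n)^(nt)
A = $10,000.00 × (1 + 0.08/12)^(12 × 4)
Growth factor: (1 + 0.08/12)^48 = 1.375666
A = $10,000.00 × 1.375666
A = $13,756.66

A = P(1 + r/n)^(nt) = $13,756.66


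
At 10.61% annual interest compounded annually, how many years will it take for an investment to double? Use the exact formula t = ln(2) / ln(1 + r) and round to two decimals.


Doubling condition: (1 + r)^t = 2
Take ln of both sides: t × ln(1 + r) = ln(2)
t = ln(2) / ln(1 + r)
t = 0.693147 / 0.100840
t = 6.87

t = ln(2) / ln(1 + r) = 6.87 years


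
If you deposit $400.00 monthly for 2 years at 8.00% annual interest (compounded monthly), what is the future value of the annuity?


Future value of an ordinary annuity: FV = PMT × ((1 + r)^n − 1) / r
Monthly rate r = 0.08/12 ≈ 0.00666667, n = 24
FV = $400.00 × ((1 + 0.08/12)^24 − 1) / (0.08/12)
FV = $400.00 × 25.933190
FV = $10,373.28

FV = PMT × ((1+r)^n - 1)/r = $10,373.28


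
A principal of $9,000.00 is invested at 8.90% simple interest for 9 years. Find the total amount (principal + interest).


Total amount formula: A = P(1 + rt) = P + P·r·t
Interest: I = P × r × t = $9,000.00 × 0.089 × 9 = $7,209.00
A = P + I = $9,000.00 + $7,209.00 = $16,209.00

A = P + I = P(1 + rt) = $16,209.00


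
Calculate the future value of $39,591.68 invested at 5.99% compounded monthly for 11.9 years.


Compound interest formula: A = P(1 + r/n)^(nt)
A = $39,591.68 × (1 + 0.0599/12)^(12 × 11.9)
Growth factor: (1 + 0.0599/12)^142.8 = 2.0361013
A = $39,591.68 × 2.0361013
A = $80,612.67

A = P(1 + r/n)^(nt) = $80,612.67


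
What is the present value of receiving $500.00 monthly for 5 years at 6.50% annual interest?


Present value of an ordinary annuity: PV = PMT × (1 − (1 + r)^(−n)) / r
Monthly rate r = 0.065/12 ≈ 0.00541667, n = 60
PV = $500.00 × (1 − (1 + 0.065/12)^(−60)) / (0.065/12)
PV = $500.00 × 51.108680
PV = $25,554.34

PV = PMT × (1-(1+r)^(-n))/r = $25,554.34


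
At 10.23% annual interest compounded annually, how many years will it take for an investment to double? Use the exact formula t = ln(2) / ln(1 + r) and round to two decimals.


Doubling condition: (1 + r)^t = 2
Take ln of both sides: t × ln(1 + r) = ln(2)
t = ln(2) / ln(1 + r)
t = 0.693147 / 0.097399
t = 7.12

t = ln(2) / ln(1 + r) = 7.12 years


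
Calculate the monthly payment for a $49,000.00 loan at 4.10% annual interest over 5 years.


Loan payment formula: PMT = PV × r / (1 − (1 + r)^(−n))
Monthly rate r = 0.041/12 ≈ 0.00341667, n = 60 months
Denominator: 1 − (1 + 0.041/12)^(−60) = 0.185068
PMT = $49,000.00 × (0.041/12) / 0.185068
PMT = $904.62 per month

PMT = PV × r / (1-(1+r)^(-n)) = $904.62/month


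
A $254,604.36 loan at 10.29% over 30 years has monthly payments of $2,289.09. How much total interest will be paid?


Total paid over the life of the loan = PMT × n.
Total paid = $2,289.09 × 360 = $824,072.40
Total interest = total paid − principal = $824,072.40 − $254,604.36 = $569,468.04

Total interest = (PMT × n) - PV = $569,468.04


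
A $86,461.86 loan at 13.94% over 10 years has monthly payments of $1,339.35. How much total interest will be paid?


Total paid over the life of the loan = PMT × n.
Total paid = $1,339.35 × 120 = $160,722.00
Total interest = total paid − principal = $160,722.00 − $86,461.86 = $74,260.14

Total interest = (PMT × n) - PV = $74,260.14


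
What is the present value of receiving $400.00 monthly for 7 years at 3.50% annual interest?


Present value of an ordinary annuity: PV = PMT × (1 − (1 + r)^(−n)) / r
Monthly rate r = 0.035/12 ≈ 0.00291667, n = 84
PV = $400.00 × (1 − (1 + 0.035/12)^(−84)) / (0.035/12)
PV = $400.00 × 74.405589
PV = $29,762.24

PV = PMT × (1-(1+r)^(-n))/r = $29,762.24


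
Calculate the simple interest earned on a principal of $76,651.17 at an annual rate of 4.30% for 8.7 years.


Simple interest formula: I = P × r × t
I = $76,651.17 × 0.043 × 8.7
I = $28,675.20

I = P × r × t = $28,675.20


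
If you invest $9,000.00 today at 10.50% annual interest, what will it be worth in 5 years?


Future value formula: FV = PV × (1 + r)^t
FV = $9,000.00 × (1 + 0.105)^5
FV = $9,000.00 × 1.647447
FV = $14,827.02

FV = PV × (1 + r)^t = $14,827.02


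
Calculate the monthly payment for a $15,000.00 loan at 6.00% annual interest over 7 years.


Loan payment formula: PMT = PV × r / (1 − (1 + r)^(−n))
Monthly rate r = 0.06/12 = 0.005, n = 84 months
Denominator: 1 − (1 + 0.06/12)^(−84) = 0.342265
PMT = $15,000.00 × (0.06/12) / 0.342265
PMT = $219.13 per month

PMT = PV × r / (1-(1+r)^(-n)) = $219.13/month


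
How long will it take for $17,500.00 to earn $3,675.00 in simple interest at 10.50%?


Rearrange the simple interest formula for t:
I = P × r × t  ⇒  t = I / (P × r)
t = $3,675.00 / ($17,500.00 × 0.105)
t = 2

t = I/(P×r) = 2 years


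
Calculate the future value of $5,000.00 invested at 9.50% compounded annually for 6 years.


Compound interest formula: A = P(1 + r/n)^(nt)
A = $5,000.00 × (1 + 0.095/1)^(1 × 6)
Growth factor: (1 + 0.095/1)^6 = 1.7237914
A = $5,000.00 × 1.7237914
A = $8,618.96

A = P(1 + r/n)^(nt) = $8,618.96


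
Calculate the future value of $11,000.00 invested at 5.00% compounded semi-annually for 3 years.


Compound interest formula: A = P(1 + r/n)^(nt)
A = $11,000.00 × (1 + 0.05/2)^(2 × 3)
Growth factor: (1 + 0.05/2)^6 = 1.1596934
A = $11,000.00 × 1.1596934
A = $12,756.63

A = P(1 + r/n)^(nt) = $12,756.63


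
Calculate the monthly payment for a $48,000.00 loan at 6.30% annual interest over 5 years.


Loan payment formula: PMT = PV × r / (1 − (1 + r)^(−n))
Monthly rate r = 0.063/12 = 0.00525, n = 60 months
Denominator: 1 − (1 + 0.063/12)^(−60) = 0.2696095
PMT = $48,000.00 × (0.063/12) / 0.2696095
PMT = $934.69 per month

PMT = PV × r / (1-(1+r)^(-n)) = $934.69/month


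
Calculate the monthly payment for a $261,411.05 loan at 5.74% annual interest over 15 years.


Loan payment formula: PMT = PV × r / (1 − (1 + r)^(−n))
Monthly rate r = 0.0574/12 ≈ 0.00478333, n = 180 months
Denominator: 1 − (1 + 0.0574/12)^(−180) = 0.5763922
PMT = $261,411.05 × (0.0574/12) / 0.5763922
PMT = $2,169.38 per month

PMT = PV × r / (1-(1+r)^(-n)) = $2,169.38/month


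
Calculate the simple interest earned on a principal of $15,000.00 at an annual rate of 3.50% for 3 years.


Simple interest formula: I = P × r × t
I = $15,000.00 × 0.035 × 3
I = $1,575.00

I = P × r × t = $1,575.00


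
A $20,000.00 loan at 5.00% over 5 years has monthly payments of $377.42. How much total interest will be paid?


Total paid over the life of the loan = PMT × n.
Total paid = $377.42 × 60 = $22,645.20
Total interest = total paid − principal = $22,645.20 − $20,000.00 = $2,645.20

Total interest = (PMT × n) - PV = $2,645.20


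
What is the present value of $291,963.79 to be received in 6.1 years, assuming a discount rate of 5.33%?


Present value formula: PV = FV / (1 + r)^t
PV = $291,963.79 / (1 + 0.0533)^6.1
PV = $291,963.79 / 1.37267497
PV = $212,696.96

PV = FV / (1 + r)^t = $212,696.96


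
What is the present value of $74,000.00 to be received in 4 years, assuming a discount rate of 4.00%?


Present value formula: PV = FV / (1 + r)^t
PV = $74,000.00 / (1 + 0.04)^4
PV = $74,000.00 / 1.1698586
PV = $63,255.51

PV = FV / (1 + r)^t = $63,255.51


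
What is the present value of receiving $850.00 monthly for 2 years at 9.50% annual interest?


Present value of an ordinary annuity: PV = PMT × (1 − (1 + r)^(−n)) / r
Monthly rate r = 0.095/12 ≈ 0.00791667, n = 24
PV = $850.00 × (1 − (1 + 0.095/12)^(−24)) / (0.095/12)
PV = $850.00 × 21.779615
PV = $18,512.67

PV = PMT × (1-(1+r)^(-n))/r = $18,512.67


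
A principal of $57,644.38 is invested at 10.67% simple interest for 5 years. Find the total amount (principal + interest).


Total amount formula: A = P(1 + rt) = P + P·r·t
Interest: I = P × r × t = $57,644.38 × 0.1067 × 5 = $30,753.28
A = P + I = $57,644.38 + $30,753.28 = $88,397.66

A = P + I = P(1 + rt) = $88,397.66


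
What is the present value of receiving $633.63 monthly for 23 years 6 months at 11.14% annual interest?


Present value of an ordinary annuity: PV = PMT × (1 − (1 + r)^(−n)) / r
Monthly rate r = 0.1114/12 ≈ 0.00928333, n = 282
PV = $633.63 × (1 − (1 + 0.1114/12)^(−282)) / (0.1114/12)
PV = $633.63 × 99.765639
PV = $63,214.50

PV = PMT × (1-(1+r)^(-n))/r = $63,214.50


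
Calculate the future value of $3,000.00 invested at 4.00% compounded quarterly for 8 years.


Compound interest formula: A = P(1 + r/n)^(nt)
A = $3,000.00 × (1 + 0.04/4)^(4 × 8)
Growth factor: (1 + 0.04/4)^32 = 1.374941
A = $3,000.00 × 1.374941
A = $4,124.82

A = P(1 + r/n)^(nt) = $4,124.82


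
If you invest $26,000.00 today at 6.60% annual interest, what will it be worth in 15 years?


Future value formula: FV = PV × (1 + r)^t
FV = $26,000.00 × (1 + 0.066)^15
FV = $26,000.00 × 2.608303
FV = $67,815.88

FV = PV × (1 + r)^t = $67,815.88


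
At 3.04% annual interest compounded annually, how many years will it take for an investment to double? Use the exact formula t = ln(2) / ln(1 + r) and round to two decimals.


Doubling condition: (1 + r)^t = 2
Take ln of both sides: t × ln(1 + r) = ln(2)
t = ln(2) / ln(1 + r)
t = 0.693147 / 0.029947
t = 23.15

t = ln(2) / ln(1 + r) = 23.15 years


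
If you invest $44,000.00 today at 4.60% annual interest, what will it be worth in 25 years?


Future value formula: FV = PV × (1 + r)^t
FV = $44,000.00 × (1 + 0.046)^25
FV = $44,000.00 × 3.0781665
FV = $135,439.33

FV = PV × (1 + r)^t = $135,439.33
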